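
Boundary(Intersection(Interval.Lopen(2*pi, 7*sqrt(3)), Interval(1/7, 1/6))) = EmptySet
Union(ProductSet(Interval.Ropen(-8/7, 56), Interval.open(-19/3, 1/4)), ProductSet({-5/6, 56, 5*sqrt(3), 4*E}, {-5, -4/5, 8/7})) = Union(ProductSet({-5/6, 56, 5*sqrt(3), 4*E}, {-5, -4/5, 8/7}), ProductSet(Interval.Ropen(-8/7, 56), Interval.open(-19/3, 1/4)))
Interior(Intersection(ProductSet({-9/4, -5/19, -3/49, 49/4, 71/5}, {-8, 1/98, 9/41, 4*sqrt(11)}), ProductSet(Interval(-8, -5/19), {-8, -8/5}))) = EmptySet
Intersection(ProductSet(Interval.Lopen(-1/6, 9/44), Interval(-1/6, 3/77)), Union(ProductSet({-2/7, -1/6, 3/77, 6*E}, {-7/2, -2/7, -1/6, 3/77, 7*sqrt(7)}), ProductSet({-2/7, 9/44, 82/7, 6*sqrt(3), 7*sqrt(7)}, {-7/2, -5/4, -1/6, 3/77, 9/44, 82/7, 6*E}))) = ProductSet({3/77, 9/44}, {-1/6, 3/77})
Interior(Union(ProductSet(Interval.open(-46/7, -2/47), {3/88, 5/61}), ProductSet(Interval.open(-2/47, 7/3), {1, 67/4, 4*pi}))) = EmptySet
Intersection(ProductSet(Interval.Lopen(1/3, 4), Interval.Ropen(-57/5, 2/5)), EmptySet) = EmptySet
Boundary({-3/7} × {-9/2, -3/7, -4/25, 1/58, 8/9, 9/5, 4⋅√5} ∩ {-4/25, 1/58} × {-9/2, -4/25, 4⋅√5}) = ∅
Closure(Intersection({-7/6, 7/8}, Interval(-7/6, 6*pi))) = {-7/6, 7/8}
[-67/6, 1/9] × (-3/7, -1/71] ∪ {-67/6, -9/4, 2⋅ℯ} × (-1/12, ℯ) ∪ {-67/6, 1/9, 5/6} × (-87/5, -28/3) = ({-67/6, 1/9, 5/6} × (-87/5, -28/3)) ∪ ([-67/6, 1/9] × (-3/7, -1/71]) ∪ ({-67/6, -9/4, 2⋅ℯ} × (-1/12, ℯ))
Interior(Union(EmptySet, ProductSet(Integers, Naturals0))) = EmptySet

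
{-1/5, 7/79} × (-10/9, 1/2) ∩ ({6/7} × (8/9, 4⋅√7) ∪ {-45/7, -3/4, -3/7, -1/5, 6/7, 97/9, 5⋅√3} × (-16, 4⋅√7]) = {-1/5} × (-10/9, 1/2)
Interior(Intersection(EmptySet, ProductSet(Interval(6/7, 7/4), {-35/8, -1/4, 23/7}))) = EmptySet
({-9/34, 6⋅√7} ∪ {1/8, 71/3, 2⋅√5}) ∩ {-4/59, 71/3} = {71/3}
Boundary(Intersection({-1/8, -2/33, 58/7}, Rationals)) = {-1/8, -2/33, 58/7}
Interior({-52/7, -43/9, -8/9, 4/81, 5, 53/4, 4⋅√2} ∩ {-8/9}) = ∅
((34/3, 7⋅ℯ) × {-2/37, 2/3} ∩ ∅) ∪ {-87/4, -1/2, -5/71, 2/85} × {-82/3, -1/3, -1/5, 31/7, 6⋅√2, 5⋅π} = {-87/4, -1/2, -5/71, 2/85} × {-82/3, -1/3, -1/5, 31/7, 6⋅√2, 5⋅π}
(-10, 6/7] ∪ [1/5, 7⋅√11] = (-10, 7⋅√11]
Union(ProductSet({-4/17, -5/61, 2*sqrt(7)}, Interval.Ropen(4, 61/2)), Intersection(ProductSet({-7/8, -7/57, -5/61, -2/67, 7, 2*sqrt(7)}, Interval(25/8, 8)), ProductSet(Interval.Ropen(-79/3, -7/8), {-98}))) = ProductSet({-4/17, -5/61, 2*sqrt(7)}, Interval.Ropen(4, 61/2))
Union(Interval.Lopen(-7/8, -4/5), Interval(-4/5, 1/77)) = Interval.Lopen(-7/8, 1/77)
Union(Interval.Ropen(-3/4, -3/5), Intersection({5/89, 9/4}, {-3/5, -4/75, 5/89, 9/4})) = Union({5/89, 9/4}, Interval.Ropen(-3/4, -3/5))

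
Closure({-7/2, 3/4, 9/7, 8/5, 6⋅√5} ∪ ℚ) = ℝ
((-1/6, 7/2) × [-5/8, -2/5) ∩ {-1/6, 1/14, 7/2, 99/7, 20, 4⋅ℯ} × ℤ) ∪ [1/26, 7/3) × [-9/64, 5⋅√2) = [1/26, 7/3) × [-9/64, 5⋅√2)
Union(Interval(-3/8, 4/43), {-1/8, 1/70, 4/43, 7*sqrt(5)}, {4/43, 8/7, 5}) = Union({8/7, 5, 7*sqrt(5)}, Interval(-3/8, 4/43))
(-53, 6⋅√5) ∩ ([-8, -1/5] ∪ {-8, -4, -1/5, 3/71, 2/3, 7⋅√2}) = [-8, -1/5] ∪ {3/71, 2/3, 7⋅√2}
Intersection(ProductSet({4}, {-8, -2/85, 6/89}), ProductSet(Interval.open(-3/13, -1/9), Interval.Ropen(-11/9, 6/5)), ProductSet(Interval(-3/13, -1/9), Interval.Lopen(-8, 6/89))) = EmptySet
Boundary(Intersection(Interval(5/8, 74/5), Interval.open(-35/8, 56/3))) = {5/8, 74/5}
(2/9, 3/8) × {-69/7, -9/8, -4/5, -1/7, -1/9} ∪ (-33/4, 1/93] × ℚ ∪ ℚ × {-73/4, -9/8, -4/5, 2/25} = ((-33/4, 1/93] × ℚ) ∪ (ℚ × {-73/4, -9/8, -4/5, 2/25}) ∪ ((2/9, 3/8) × {-69/7, -9/8, -4/5, -1/7, -1/9})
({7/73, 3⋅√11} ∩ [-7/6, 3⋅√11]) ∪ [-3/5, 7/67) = [-3/5, 7/67) ∪ {3⋅√11}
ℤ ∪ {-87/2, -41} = ℤ ∪ {-87/2}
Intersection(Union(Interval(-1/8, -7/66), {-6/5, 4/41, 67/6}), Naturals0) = EmptySet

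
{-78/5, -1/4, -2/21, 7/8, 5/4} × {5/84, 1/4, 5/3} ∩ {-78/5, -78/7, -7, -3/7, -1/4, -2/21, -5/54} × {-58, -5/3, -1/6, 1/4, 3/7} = {-78/5, -1/4, -2/21} × {1/4}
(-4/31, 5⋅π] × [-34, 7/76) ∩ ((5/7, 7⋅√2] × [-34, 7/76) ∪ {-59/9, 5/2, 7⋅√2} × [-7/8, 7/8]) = (5/7, 7⋅√2] × [-34, 7/76)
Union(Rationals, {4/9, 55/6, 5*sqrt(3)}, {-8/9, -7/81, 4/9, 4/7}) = Union({5*sqrt(3)}, Rationals)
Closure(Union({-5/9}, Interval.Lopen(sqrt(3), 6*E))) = Union({-5/9}, Interval(sqrt(3), 6*E))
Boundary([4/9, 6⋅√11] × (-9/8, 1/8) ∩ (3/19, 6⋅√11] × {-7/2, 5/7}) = ∅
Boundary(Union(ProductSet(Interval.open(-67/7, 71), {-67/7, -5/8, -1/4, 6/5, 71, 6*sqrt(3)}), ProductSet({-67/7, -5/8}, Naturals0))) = Union(ProductSet({-67/7, -5/8}, Naturals0), ProductSet(Interval(-67/7, 71), {-67/7, -5/8, -1/4, 6/5, 71, 6*sqrt(3)}))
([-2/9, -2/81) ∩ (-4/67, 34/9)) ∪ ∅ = (-4/67, -2/81)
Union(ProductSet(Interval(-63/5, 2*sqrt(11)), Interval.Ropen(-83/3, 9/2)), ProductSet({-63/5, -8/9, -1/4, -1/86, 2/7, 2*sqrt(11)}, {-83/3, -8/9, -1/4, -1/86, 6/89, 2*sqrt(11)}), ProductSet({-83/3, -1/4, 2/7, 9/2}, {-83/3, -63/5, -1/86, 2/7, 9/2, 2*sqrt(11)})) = Union(ProductSet({-83/3, -1/4, 2/7, 9/2}, {-83/3, -63/5, -1/86, 2/7, 9/2, 2*sqrt(11)}), ProductSet({-63/5, -8/9, -1/4, -1/86, 2/7, 2*sqrt(11)}, {-83/3, -8/9, -1/4, -1/86, 6/89, 2*sqrt(11)}), ProductSet(Interval(-63/5, 2*sqrt(11)), Interval.Ropen(-83/3, 9/2)))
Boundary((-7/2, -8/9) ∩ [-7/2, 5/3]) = {-7/2, -8/9}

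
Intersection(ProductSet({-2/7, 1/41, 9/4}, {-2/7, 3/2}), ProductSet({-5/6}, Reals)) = EmptySet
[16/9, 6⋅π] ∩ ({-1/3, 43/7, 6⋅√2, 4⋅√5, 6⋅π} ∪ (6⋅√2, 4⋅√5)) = {43/7, 6⋅π} ∪ [6⋅√2, 4⋅√5]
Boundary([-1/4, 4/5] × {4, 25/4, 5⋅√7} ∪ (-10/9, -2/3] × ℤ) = ([-10/9, -2/3] × ℤ) ∪ ([-1/4, 4/5] × {4, 25/4, 5⋅√7})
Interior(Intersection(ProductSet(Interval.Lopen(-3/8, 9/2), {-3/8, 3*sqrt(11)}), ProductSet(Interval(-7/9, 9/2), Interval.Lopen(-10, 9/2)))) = EmptySet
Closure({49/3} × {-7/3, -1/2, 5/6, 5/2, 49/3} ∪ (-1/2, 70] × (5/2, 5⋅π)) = ({49/3} × {-7/3, -1/2, 5/6, 5/2, 49/3}) ∪ ({-1/2, 70} × [5/2, 5⋅π]) ∪ ([-1/2, 70] × {5/2, 5⋅π}) ∪ ((-1/2, 70] × (5/2, 5⋅π))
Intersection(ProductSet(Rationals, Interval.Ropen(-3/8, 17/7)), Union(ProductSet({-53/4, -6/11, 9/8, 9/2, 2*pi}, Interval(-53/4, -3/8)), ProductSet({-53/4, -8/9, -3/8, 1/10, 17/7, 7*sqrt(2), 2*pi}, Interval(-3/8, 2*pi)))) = Union(ProductSet({-53/4, -6/11, 9/8, 9/2}, {-3/8}), ProductSet({-53/4, -8/9, -3/8, 1/10, 17/7}, Interval.Ropen(-3/8, 17/7)))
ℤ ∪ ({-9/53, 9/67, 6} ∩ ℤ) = ℤ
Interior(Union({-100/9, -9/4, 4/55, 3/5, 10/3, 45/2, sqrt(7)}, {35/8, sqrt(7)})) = EmptySet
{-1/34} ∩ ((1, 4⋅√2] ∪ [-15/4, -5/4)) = ∅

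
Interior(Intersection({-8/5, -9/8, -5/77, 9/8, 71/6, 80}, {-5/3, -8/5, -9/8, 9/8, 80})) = EmptySet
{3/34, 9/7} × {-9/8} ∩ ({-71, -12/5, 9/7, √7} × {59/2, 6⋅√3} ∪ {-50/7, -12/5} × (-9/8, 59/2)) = ∅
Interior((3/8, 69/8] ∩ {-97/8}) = ∅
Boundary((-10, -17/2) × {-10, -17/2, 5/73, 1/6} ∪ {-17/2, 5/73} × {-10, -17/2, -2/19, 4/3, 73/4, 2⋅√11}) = ([-10, -17/2] × {-10, -17/2, 5/73, 1/6}) ∪ ({-17/2, 5/73} × {-10, -17/2, -2/19, 4/3, 73/4, 2⋅√11})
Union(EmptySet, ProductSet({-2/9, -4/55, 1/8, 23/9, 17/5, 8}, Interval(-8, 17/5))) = ProductSet({-2/9, -4/55, 1/8, 23/9, 17/5, 8}, Interval(-8, 17/5))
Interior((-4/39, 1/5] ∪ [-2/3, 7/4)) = (-2/3, 7/4)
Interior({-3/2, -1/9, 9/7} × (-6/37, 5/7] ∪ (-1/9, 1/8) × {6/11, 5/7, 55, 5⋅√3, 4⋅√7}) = ∅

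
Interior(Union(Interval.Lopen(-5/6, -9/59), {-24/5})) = Interval.open(-5/6, -9/59)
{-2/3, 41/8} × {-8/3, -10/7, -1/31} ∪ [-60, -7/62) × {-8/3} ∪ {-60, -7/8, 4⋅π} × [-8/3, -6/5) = ({-2/3, 41/8} × {-8/3, -10/7, -1/31}) ∪ ([-60, -7/62) × {-8/3}) ∪ ({-60, -7/8, 4⋅π} × [-8/3, -6/5))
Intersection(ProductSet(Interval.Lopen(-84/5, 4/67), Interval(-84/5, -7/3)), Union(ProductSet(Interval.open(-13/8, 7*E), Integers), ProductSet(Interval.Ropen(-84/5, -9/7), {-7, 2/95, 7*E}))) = Union(ProductSet(Interval.open(-84/5, -9/7), {-7}), ProductSet(Interval.Lopen(-13/8, 4/67), Range(-16, -2, 1)))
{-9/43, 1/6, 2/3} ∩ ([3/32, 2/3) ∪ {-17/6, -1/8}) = {1/6}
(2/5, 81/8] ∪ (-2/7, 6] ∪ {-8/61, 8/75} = (-2/7, 81/8]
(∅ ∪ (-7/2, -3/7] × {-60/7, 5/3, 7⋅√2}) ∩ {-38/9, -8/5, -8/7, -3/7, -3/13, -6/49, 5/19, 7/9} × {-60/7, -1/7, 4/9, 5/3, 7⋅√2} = {-8/5, -8/7, -3/7} × {-60/7, 5/3, 7⋅√2}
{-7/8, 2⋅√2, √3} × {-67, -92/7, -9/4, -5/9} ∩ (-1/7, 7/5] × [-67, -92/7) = ∅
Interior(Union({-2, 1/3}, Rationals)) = EmptySet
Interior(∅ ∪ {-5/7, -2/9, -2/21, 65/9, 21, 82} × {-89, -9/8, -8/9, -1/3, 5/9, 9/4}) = ∅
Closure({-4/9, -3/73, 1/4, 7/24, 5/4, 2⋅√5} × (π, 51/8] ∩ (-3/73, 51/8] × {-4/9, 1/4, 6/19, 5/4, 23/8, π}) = ∅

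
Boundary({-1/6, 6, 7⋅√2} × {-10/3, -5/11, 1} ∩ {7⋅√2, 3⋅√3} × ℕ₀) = {7⋅√2} × {1}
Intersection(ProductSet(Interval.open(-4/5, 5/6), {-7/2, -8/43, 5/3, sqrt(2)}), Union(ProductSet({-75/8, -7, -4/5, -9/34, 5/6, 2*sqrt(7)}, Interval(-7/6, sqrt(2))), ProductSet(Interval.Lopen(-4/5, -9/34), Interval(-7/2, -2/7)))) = Union(ProductSet({-9/34}, {-8/43, sqrt(2)}), ProductSet(Interval.Lopen(-4/5, -9/34), {-7/2}))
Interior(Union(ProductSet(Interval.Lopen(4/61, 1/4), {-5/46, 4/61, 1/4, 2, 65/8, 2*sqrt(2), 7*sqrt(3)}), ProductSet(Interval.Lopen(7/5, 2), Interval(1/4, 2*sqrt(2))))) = ProductSet(Interval.open(7/5, 2), Interval.open(1/4, 2*sqrt(2)))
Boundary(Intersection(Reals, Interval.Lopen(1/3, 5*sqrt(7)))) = {1/3, 5*sqrt(7)}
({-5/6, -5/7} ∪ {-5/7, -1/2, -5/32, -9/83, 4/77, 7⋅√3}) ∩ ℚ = {-5/6, -5/7, -1/2, -5/32, -9/83, 4/77}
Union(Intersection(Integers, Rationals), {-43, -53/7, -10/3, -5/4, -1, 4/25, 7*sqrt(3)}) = Union({-53/7, -10/3, -5/4, 4/25, 7*sqrt(3)}, Integers)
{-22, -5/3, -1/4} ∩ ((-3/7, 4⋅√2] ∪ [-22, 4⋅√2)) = {-22, -5/3, -1/4}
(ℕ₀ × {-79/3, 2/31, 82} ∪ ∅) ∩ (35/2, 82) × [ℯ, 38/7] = ∅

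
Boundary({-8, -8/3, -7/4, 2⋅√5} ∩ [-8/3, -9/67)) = {-8/3, -7/4}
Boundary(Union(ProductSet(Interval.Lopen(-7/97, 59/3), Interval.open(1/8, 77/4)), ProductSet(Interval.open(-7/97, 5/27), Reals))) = Union(ProductSet({-7/97}, Reals), ProductSet({-7/97, 5/27}, Union(Interval(-oo, 1/8), Interval(77/4, oo))), ProductSet({-7/97, 59/3}, Interval(1/8, 77/4)), ProductSet(Union({-7/97}, Interval(5/27, 59/3)), {1/8, 77/4}))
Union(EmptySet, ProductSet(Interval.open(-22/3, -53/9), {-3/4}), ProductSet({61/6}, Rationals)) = Union(ProductSet({61/6}, Rationals), ProductSet(Interval.open(-22/3, -53/9), {-3/4}))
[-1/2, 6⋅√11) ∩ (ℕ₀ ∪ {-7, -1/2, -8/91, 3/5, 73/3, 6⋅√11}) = {-1/2, -8/91, 3/5} ∪ {0, 1, …, 19}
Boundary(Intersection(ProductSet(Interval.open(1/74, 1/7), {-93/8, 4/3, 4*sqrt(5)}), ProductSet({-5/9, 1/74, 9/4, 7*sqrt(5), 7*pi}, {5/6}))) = EmptySet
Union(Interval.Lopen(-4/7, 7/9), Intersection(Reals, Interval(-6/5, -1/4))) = Interval(-6/5, 7/9)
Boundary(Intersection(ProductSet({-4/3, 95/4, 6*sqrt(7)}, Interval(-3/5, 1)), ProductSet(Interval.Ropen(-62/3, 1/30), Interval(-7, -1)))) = EmptySet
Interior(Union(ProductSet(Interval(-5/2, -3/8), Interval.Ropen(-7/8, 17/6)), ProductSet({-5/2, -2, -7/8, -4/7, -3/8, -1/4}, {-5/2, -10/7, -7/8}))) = ProductSet(Interval.open(-5/2, -3/8), Interval.open(-7/8, 17/6))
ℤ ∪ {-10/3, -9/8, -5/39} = ℤ ∪ {-10/3, -9/8, -5/39}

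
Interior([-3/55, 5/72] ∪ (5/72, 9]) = (-3/55, 9)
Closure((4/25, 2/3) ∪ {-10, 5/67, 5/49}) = {-10, 5/67, 5/49} ∪ [4/25, 2/3]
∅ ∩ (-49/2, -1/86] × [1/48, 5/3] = ∅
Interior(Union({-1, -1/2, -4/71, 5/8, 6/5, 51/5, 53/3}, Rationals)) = EmptySet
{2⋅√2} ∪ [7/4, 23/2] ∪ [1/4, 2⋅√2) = [1/4, 23/2]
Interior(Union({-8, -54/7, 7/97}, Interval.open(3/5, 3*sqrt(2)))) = Interval.open(3/5, 3*sqrt(2))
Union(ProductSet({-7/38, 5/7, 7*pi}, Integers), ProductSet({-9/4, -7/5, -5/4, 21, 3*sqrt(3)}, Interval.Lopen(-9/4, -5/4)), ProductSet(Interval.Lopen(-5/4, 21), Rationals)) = Union(ProductSet({-7/38, 5/7, 7*pi}, Integers), ProductSet({-9/4, -7/5, -5/4, 21, 3*sqrt(3)}, Interval.Lopen(-9/4, -5/4)), ProductSet(Interval.Lopen(-5/4, 21), Rationals))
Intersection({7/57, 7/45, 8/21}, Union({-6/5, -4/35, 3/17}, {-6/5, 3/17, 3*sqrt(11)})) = EmptySet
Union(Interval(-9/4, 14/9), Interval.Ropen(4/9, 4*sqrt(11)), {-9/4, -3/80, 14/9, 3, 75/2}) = Union({75/2}, Interval.Ropen(-9/4, 4*sqrt(11)))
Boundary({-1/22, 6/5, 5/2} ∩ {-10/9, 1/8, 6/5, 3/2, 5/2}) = {6/5, 5/2}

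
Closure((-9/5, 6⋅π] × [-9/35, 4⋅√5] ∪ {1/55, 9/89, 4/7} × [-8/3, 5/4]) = ({1/55, 9/89, 4/7} × [-8/3, 5/4]) ∪ ([-9/5, 6⋅π] × [-9/35, 4⋅√5])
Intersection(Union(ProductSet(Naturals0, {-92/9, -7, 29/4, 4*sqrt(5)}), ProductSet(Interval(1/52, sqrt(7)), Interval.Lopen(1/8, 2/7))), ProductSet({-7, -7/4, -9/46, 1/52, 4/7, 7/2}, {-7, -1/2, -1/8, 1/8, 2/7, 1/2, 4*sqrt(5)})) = ProductSet({1/52, 4/7}, {2/7})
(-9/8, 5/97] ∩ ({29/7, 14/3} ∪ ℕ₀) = {0}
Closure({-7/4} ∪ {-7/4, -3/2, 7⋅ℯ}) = {-7/4, -3/2, 7⋅ℯ}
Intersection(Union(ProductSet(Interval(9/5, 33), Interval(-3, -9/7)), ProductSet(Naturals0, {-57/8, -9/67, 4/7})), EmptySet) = EmptySet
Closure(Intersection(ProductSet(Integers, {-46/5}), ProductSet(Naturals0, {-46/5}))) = ProductSet(Naturals0, {-46/5})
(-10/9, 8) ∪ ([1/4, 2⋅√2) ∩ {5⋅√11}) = (-10/9, 8)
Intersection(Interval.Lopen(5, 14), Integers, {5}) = EmptySet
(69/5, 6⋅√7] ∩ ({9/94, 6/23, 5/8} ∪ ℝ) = (69/5, 6⋅√7]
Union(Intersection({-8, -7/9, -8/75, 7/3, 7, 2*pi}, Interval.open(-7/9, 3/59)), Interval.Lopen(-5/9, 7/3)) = Interval.Lopen(-5/9, 7/3)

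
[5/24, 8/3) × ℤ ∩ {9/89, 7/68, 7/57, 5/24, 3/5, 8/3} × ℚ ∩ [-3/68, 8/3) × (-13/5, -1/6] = {5/24, 3/5} × {-2, -1}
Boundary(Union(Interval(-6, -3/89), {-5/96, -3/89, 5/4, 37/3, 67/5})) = {-6, -3/89, 5/4, 37/3, 67/5}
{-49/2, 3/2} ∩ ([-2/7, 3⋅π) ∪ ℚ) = {-49/2, 3/2}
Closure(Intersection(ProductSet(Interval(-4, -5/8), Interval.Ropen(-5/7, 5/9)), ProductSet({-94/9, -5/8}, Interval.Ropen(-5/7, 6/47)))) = ProductSet({-5/8}, Interval(-5/7, 6/47))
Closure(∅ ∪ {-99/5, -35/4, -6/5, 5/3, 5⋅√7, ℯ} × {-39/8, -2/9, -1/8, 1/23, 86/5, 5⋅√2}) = {-99/5, -35/4, -6/5, 5/3, 5⋅√7, ℯ} × {-39/8, -2/9, -1/8, 1/23, 86/5, 5⋅√2}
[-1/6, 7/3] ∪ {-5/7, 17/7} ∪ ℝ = (-∞, ∞)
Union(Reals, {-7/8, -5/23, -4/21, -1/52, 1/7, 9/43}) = Reals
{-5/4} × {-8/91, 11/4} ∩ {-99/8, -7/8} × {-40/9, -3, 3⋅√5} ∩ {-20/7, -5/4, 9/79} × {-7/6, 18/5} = ∅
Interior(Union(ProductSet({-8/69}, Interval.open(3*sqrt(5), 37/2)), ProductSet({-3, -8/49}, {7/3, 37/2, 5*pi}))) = EmptySet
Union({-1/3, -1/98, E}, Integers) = Union({-1/3, -1/98, E}, Integers)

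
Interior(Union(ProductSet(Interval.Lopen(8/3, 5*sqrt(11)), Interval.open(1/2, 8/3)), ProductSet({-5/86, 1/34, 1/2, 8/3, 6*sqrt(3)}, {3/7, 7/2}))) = ProductSet(Interval.open(8/3, 5*sqrt(11)), Interval.open(1/2, 8/3))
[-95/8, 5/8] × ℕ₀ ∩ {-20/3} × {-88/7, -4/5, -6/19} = ∅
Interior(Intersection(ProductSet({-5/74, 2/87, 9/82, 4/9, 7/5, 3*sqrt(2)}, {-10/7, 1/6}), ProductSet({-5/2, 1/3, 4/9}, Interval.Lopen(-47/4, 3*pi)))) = EmptySet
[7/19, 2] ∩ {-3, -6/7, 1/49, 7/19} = {7/19}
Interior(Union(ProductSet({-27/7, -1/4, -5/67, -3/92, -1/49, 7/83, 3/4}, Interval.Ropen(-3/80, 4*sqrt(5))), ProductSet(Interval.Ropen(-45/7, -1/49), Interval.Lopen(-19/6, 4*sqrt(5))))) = ProductSet(Interval.open(-45/7, -1/49), Interval.open(-19/6, 4*sqrt(5)))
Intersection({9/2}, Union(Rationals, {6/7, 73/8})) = {9/2}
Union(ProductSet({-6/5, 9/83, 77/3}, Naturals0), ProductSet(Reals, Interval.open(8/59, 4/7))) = Union(ProductSet({-6/5, 9/83, 77/3}, Naturals0), ProductSet(Reals, Interval.open(8/59, 4/7)))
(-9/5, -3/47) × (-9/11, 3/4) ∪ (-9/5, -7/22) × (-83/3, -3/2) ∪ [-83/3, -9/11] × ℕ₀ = ([-83/3, -9/11] × ℕ₀) ∪ ((-9/5, -7/22) × (-83/3, -3/2)) ∪ ((-9/5, -3/47) × (-9/11, 3/4))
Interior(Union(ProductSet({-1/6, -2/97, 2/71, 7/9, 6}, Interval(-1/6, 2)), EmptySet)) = EmptySet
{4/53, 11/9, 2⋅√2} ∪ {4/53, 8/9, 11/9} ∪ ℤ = ℤ ∪ {4/53, 8/9, 11/9, 2⋅√2}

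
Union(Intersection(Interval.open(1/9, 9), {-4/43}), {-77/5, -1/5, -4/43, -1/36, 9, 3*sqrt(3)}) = {-77/5, -1/5, -4/43, -1/36, 9, 3*sqrt(3)}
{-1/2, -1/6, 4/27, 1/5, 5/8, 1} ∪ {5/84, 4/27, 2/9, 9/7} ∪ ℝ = ℝ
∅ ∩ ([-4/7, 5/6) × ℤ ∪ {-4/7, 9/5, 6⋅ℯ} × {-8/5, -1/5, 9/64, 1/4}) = ∅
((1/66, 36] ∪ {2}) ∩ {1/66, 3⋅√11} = {3⋅√11}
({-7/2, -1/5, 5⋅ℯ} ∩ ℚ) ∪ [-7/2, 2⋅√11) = [-7/2, 2⋅√11)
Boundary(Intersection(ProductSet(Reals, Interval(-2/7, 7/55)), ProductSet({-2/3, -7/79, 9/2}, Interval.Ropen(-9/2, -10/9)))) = EmptySet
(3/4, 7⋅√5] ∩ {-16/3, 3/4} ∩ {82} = ∅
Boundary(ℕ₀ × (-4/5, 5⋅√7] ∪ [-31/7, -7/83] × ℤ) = ([-31/7, -7/83] × ℤ) ∪ (ℕ₀ × [-4/5, 5⋅√7])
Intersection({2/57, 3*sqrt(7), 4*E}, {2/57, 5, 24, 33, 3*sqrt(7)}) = {2/57, 3*sqrt(7)}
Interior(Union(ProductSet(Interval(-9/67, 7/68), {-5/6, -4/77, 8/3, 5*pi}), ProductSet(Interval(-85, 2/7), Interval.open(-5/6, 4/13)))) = ProductSet(Interval.open(-85, 2/7), Interval.open(-5/6, 4/13))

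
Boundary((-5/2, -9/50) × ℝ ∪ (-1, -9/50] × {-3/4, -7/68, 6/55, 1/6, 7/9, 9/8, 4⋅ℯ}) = {-5/2, -9/50} × ℝ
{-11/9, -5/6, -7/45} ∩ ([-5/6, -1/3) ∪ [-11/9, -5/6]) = {-11/9, -5/6}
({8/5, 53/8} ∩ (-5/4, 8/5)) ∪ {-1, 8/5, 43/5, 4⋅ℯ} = {-1, 8/5, 43/5, 4⋅ℯ}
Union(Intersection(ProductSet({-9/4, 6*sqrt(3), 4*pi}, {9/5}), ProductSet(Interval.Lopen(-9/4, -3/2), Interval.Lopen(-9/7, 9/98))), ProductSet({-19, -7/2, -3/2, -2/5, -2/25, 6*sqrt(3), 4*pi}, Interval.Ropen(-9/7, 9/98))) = ProductSet({-19, -7/2, -3/2, -2/5, -2/25, 6*sqrt(3), 4*pi}, Interval.Ropen(-9/7, 9/98))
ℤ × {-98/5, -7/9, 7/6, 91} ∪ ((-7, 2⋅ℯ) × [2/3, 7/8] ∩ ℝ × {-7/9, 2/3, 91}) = (ℤ × {-98/5, -7/9, 7/6, 91}) ∪ ((-7, 2⋅ℯ) × {2/3})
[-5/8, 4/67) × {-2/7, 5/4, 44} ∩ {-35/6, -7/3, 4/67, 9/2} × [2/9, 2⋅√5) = ∅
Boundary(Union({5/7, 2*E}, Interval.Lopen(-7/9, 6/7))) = {-7/9, 6/7, 2*E}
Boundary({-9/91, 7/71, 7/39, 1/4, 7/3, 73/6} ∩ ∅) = ∅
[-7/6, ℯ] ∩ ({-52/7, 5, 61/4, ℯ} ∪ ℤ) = {-1, 0, 1, 2} ∪ {ℯ}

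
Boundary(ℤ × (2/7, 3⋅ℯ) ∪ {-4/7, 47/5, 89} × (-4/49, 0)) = (ℤ × [2/7, 3⋅ℯ]) ∪ ({-4/7, 47/5, 89} × [-4/49, 0])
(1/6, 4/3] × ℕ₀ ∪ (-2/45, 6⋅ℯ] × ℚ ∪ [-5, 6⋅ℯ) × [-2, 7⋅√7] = ((-2/45, 6⋅ℯ] × ℚ) ∪ ([-5, 6⋅ℯ) × [-2, 7⋅√7])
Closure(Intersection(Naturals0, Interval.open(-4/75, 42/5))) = Range(0, 9, 1)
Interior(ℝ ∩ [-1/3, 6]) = (-1/3, 6)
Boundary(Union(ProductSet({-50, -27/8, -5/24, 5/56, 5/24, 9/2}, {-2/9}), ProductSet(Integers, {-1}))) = Union(ProductSet({-50, -27/8, -5/24, 5/56, 5/24, 9/2}, {-2/9}), ProductSet(Integers, {-1}))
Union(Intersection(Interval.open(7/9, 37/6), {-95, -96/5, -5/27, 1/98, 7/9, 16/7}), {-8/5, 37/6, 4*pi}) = {-8/5, 16/7, 37/6, 4*pi}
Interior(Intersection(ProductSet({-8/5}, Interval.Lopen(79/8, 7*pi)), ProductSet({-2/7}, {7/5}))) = EmptySet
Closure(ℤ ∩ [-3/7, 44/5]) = {0, 1, …, 8}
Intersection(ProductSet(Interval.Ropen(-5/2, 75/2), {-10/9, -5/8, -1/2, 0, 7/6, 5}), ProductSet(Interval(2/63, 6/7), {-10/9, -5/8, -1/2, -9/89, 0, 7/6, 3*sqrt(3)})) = ProductSet(Interval(2/63, 6/7), {-10/9, -5/8, -1/2, 0, 7/6})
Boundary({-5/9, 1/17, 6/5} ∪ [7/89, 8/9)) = {-5/9, 1/17, 7/89, 8/9, 6/5}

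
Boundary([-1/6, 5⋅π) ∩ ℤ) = {0, 1, …, 15}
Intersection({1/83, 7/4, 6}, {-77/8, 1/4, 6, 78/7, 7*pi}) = {6}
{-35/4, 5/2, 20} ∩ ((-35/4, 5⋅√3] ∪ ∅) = {5/2}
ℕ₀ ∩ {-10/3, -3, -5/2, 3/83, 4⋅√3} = ∅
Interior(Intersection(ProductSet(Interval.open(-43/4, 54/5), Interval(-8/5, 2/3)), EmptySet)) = EmptySet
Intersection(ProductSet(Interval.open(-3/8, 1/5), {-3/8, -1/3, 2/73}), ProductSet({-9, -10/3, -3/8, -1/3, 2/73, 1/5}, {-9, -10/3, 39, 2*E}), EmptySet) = EmptySet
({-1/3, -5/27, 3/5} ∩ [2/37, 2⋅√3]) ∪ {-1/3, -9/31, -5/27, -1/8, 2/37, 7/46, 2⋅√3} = {-1/3, -9/31, -5/27, -1/8, 2/37, 7/46, 3/5, 2⋅√3}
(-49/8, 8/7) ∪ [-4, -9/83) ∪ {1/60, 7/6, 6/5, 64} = (-49/8, 8/7) ∪ {7/6, 6/5, 64}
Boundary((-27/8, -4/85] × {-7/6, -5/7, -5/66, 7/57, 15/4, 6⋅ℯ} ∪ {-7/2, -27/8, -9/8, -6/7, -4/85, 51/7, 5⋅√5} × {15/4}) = ({-7/2, -27/8, -9/8, -6/7, -4/85, 51/7, 5⋅√5} × {15/4}) ∪ ([-27/8, -4/85] × {-7/6, -5/7, -5/66, 7/57, 15/4, 6⋅ℯ})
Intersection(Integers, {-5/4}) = EmptySet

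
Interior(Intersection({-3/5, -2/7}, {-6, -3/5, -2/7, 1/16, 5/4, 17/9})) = EmptySet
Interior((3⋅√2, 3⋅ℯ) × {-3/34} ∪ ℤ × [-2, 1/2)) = ∅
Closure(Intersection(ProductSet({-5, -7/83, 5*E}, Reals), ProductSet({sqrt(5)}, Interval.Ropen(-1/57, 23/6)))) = EmptySet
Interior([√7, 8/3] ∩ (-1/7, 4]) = (√7, 8/3)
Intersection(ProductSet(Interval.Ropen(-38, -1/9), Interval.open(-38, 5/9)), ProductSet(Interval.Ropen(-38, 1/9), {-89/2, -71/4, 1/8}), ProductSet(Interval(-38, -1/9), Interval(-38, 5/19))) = ProductSet(Interval.Ropen(-38, -1/9), {-71/4, 1/8})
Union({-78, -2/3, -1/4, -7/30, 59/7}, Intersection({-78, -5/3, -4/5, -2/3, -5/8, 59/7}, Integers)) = {-78, -2/3, -1/4, -7/30, 59/7}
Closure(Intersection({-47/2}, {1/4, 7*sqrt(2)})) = EmptySet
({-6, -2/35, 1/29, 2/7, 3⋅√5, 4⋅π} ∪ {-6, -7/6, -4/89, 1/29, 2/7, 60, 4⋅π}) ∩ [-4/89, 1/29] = {-4/89, 1/29}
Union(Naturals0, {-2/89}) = Union({-2/89}, Naturals0)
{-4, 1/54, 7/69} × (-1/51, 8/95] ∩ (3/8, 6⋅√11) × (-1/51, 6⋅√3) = ∅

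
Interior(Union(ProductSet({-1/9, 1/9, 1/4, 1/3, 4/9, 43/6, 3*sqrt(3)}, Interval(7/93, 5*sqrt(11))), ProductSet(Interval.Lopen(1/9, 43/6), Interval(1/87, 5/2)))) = ProductSet(Interval.open(1/9, 43/6), Interval.open(1/87, 5/2))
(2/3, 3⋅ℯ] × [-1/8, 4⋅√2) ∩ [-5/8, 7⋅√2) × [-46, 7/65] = (2/3, 3⋅ℯ] × [-1/8, 7/65]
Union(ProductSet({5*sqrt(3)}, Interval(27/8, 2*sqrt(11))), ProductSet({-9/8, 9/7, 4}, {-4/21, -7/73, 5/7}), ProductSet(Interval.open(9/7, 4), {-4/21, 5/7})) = Union(ProductSet({5*sqrt(3)}, Interval(27/8, 2*sqrt(11))), ProductSet({-9/8, 9/7, 4}, {-4/21, -7/73, 5/7}), ProductSet(Interval.open(9/7, 4), {-4/21, 5/7}))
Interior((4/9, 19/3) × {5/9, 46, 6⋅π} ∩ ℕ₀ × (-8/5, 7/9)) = ∅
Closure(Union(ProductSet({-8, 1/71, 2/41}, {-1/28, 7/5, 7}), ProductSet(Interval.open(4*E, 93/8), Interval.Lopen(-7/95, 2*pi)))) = Union(ProductSet({93/8, 4*E}, Interval(-7/95, 2*pi)), ProductSet({-8, 1/71, 2/41}, {-1/28, 7/5, 7}), ProductSet(Interval(4*E, 93/8), {-7/95, 2*pi}), ProductSet(Interval.open(4*E, 93/8), Interval.Lopen(-7/95, 2*pi)))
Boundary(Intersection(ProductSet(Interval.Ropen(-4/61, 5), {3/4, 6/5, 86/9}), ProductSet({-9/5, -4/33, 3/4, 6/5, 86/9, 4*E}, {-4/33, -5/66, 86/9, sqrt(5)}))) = ProductSet({3/4, 6/5}, {86/9})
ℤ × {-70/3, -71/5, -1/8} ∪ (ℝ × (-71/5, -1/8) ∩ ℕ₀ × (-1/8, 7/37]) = ℤ × {-70/3, -71/5, -1/8}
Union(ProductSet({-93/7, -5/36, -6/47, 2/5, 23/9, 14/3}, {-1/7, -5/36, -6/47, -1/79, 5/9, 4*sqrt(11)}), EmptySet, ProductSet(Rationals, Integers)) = Union(ProductSet({-93/7, -5/36, -6/47, 2/5, 23/9, 14/3}, {-1/7, -5/36, -6/47, -1/79, 5/9, 4*sqrt(11)}), ProductSet(Rationals, Integers))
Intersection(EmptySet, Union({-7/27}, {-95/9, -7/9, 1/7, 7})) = EmptySet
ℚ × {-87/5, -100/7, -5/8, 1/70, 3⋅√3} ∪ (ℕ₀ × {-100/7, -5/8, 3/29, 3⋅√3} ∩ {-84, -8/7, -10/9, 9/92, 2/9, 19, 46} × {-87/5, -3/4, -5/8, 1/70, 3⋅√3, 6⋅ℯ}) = ℚ × {-87/5, -100/7, -5/8, 1/70, 3⋅√3}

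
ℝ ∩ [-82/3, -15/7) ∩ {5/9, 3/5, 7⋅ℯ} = ∅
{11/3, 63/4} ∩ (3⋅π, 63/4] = {63/4}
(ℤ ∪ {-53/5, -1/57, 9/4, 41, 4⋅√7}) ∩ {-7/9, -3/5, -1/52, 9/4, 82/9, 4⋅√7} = {9/4, 4⋅√7}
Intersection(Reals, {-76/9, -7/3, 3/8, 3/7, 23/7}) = {-76/9, -7/3, 3/8, 3/7, 23/7}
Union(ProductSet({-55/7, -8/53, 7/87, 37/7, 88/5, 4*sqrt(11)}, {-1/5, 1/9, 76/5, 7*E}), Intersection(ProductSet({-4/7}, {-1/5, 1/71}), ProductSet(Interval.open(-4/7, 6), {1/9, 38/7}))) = ProductSet({-55/7, -8/53, 7/87, 37/7, 88/5, 4*sqrt(11)}, {-1/5, 1/9, 76/5, 7*E})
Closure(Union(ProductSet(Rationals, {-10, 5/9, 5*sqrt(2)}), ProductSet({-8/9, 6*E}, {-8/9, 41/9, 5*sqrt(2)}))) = Union(ProductSet({-8/9, 6*E}, {-8/9, 41/9, 5*sqrt(2)}), ProductSet(Reals, {-10, 5/9, 5*sqrt(2)}))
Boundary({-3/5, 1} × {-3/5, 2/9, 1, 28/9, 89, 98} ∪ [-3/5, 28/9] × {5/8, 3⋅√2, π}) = ({-3/5, 1} × {-3/5, 2/9, 1, 28/9, 89, 98}) ∪ ([-3/5, 28/9] × {5/8, 3⋅√2, π})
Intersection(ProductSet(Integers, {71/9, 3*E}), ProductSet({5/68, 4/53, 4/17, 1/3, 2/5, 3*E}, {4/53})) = EmptySet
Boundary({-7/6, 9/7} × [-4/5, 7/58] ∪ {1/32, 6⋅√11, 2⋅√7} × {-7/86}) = ({-7/6, 9/7} × [-4/5, 7/58]) ∪ ({1/32, 6⋅√11, 2⋅√7} × {-7/86})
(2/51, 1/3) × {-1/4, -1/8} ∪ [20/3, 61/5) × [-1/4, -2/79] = ((2/51, 1/3) × {-1/4, -1/8}) ∪ ([20/3, 61/5) × [-1/4, -2/79])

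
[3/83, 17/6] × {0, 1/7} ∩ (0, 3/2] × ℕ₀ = [3/83, 3/2] × {0}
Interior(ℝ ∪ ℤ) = ℝ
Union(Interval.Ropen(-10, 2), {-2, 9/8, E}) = Union({E}, Interval.Ropen(-10, 2))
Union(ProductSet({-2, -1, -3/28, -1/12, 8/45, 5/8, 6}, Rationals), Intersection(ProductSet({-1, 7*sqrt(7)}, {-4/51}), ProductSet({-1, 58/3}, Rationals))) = ProductSet({-2, -1, -3/28, -1/12, 8/45, 5/8, 6}, Rationals)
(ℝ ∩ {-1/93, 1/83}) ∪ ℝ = ℝ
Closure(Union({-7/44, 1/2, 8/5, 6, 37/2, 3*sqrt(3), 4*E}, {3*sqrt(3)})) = {-7/44, 1/2, 8/5, 6, 37/2, 3*sqrt(3), 4*E}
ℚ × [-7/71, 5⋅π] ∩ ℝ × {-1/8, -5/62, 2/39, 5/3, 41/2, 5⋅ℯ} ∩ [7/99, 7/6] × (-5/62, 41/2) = (ℚ ∩ [7/99, 7/6]) × {2/39, 5/3, 5⋅ℯ}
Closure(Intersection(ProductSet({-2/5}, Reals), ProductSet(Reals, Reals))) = ProductSet({-2/5}, Reals)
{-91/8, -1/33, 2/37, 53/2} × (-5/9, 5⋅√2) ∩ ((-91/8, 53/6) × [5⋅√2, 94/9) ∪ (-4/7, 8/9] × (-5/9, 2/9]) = {-1/33, 2/37} × (-5/9, 2/9]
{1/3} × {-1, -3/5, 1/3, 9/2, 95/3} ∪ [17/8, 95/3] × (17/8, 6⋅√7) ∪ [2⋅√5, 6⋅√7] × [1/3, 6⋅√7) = ({1/3} × {-1, -3/5, 1/3, 9/2, 95/3}) ∪ ([17/8, 95/3] × (17/8, 6⋅√7)) ∪ ([2⋅√5, 6⋅√7] × [1/3, 6⋅√7))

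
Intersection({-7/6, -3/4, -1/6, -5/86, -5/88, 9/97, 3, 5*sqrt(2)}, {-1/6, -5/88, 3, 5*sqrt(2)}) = {-1/6, -5/88, 3, 5*sqrt(2)}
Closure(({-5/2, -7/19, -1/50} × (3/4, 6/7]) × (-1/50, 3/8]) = ({-5/2, -7/19, -1/50} × [3/4, 6/7]) × [-1/50, 3/8]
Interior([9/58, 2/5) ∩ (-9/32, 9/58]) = ∅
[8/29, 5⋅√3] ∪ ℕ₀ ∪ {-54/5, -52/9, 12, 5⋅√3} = {-54/5, -52/9} ∪ ℕ₀ ∪ [8/29, 5⋅√3]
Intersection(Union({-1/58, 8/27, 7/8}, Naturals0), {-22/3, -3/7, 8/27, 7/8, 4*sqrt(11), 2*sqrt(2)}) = {8/27, 7/8}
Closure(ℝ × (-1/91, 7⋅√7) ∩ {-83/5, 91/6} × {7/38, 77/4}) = {-83/5, 91/6} × {7/38}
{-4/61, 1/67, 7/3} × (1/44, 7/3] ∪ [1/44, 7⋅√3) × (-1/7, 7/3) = ({-4/61, 1/67, 7/3} × (1/44, 7/3]) ∪ ([1/44, 7⋅√3) × (-1/7, 7/3))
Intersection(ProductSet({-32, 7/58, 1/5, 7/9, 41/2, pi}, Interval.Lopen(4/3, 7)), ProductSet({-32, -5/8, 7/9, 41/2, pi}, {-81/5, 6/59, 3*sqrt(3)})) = ProductSet({-32, 7/9, 41/2, pi}, {3*sqrt(3)})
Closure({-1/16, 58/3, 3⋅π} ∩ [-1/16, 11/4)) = {-1/16}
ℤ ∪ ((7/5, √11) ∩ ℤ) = ℤ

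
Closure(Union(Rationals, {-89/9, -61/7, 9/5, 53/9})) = Reals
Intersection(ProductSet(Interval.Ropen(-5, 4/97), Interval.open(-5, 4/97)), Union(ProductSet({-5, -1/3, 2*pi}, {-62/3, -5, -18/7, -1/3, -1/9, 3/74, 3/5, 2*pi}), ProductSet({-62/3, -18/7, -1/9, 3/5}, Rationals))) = Union(ProductSet({-5, -1/3}, {-18/7, -1/3, -1/9, 3/74}), ProductSet({-18/7, -1/9}, Intersection(Interval.open(-5, 4/97), Rationals)))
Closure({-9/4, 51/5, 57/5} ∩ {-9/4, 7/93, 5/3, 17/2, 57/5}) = {-9/4, 57/5}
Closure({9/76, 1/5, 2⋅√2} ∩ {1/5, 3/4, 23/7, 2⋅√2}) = {1/5, 2⋅√2}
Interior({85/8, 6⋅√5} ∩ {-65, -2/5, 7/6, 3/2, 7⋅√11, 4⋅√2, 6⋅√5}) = ∅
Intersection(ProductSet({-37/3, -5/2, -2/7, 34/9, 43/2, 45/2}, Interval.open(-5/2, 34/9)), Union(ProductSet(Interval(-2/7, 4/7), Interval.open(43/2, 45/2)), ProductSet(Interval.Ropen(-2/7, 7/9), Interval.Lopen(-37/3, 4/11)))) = ProductSet({-2/7}, Interval.Lopen(-5/2, 4/11))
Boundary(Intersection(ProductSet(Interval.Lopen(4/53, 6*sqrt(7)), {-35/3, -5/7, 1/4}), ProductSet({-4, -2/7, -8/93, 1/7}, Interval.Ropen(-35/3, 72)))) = ProductSet({1/7}, {-35/3, -5/7, 1/4})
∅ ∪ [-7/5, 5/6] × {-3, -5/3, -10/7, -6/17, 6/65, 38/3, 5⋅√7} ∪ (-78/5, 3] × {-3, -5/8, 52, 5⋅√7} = ((-78/5, 3] × {-3, -5/8, 52, 5⋅√7}) ∪ ([-7/5, 5/6] × {-3, -5/3, -10/7, -6/17, 6/65, 38/3, 5⋅√7})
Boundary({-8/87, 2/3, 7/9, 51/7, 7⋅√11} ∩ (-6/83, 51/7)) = {2/3, 7/9}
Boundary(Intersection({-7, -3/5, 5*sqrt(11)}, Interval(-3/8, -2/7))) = EmptySet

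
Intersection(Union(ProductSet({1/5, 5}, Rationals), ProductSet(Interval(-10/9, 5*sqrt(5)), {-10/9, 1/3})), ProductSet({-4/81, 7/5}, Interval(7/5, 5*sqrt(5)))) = EmptySet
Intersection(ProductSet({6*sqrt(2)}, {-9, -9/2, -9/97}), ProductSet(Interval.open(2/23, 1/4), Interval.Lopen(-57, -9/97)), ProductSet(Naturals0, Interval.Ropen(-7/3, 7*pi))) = EmptySet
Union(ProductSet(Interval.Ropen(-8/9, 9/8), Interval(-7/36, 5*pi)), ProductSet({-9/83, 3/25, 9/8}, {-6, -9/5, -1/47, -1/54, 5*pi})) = Union(ProductSet({-9/83, 3/25, 9/8}, {-6, -9/5, -1/47, -1/54, 5*pi}), ProductSet(Interval.Ropen(-8/9, 9/8), Interval(-7/36, 5*pi)))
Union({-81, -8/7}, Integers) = Union({-8/7}, Integers)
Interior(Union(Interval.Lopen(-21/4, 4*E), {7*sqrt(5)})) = Interval.open(-21/4, 4*E)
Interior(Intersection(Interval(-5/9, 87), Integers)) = EmptySet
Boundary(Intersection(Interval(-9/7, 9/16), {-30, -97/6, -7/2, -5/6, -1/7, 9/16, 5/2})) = {-5/6, -1/7, 9/16}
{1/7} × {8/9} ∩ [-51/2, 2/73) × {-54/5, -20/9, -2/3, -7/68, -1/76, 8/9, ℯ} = ∅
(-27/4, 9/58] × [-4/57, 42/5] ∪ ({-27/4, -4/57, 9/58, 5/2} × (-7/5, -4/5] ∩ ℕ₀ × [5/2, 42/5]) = (-27/4, 9/58] × [-4/57, 42/5]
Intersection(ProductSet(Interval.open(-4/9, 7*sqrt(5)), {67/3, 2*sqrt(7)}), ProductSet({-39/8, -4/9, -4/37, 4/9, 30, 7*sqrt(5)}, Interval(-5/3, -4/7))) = EmptySet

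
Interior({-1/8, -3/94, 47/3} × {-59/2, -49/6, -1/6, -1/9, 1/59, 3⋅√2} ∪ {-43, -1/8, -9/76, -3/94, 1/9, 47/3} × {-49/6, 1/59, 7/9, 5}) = ∅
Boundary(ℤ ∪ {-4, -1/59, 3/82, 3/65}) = ℤ ∪ {-1/59, 3/82, 3/65}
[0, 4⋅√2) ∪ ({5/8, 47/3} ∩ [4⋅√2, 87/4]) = [0, 4⋅√2) ∪ {47/3}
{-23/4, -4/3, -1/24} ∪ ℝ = ℝ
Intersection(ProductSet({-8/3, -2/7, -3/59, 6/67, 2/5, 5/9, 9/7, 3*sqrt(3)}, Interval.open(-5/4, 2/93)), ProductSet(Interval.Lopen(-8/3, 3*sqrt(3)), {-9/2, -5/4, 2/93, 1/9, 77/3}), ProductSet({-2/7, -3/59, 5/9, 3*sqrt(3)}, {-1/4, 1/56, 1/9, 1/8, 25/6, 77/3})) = EmptySet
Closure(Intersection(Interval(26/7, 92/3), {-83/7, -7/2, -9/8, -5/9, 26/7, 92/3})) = {26/7, 92/3}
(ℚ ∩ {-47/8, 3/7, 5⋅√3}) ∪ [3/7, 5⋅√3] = {-47/8} ∪ [3/7, 5⋅√3]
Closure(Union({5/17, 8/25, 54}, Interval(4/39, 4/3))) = Union({54}, Interval(4/39, 4/3))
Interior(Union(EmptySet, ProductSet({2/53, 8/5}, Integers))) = EmptySet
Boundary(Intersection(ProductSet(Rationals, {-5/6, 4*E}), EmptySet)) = EmptySet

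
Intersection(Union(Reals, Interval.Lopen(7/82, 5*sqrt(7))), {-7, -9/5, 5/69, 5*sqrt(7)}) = {-7, -9/5, 5/69, 5*sqrt(7)}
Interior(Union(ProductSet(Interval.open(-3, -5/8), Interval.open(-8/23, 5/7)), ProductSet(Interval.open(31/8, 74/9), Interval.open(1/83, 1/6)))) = Union(ProductSet(Interval.open(-3, -5/8), Interval.open(-8/23, 5/7)), ProductSet(Interval.open(31/8, 74/9), Interval.open(1/83, 1/6)))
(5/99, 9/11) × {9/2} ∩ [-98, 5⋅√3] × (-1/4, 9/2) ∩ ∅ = ∅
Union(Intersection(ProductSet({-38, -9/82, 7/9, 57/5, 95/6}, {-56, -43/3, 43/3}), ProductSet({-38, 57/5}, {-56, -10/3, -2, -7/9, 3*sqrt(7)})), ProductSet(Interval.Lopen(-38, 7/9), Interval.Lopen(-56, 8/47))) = Union(ProductSet({-38, 57/5}, {-56}), ProductSet(Interval.Lopen(-38, 7/9), Interval.Lopen(-56, 8/47)))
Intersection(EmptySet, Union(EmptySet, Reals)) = EmptySet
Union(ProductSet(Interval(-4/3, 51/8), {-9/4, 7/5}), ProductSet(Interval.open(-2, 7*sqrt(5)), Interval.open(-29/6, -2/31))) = Union(ProductSet(Interval.open(-2, 7*sqrt(5)), Interval.open(-29/6, -2/31)), ProductSet(Interval(-4/3, 51/8), {-9/4, 7/5}))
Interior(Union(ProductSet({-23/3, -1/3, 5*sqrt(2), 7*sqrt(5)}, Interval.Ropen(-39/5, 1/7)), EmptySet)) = EmptySet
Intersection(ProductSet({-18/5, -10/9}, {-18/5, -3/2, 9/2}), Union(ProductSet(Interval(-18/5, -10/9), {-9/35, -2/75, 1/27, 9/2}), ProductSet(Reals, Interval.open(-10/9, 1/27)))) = ProductSet({-18/5, -10/9}, {9/2})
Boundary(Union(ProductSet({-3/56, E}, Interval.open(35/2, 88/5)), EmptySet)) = ProductSet({-3/56, E}, Interval(35/2, 88/5))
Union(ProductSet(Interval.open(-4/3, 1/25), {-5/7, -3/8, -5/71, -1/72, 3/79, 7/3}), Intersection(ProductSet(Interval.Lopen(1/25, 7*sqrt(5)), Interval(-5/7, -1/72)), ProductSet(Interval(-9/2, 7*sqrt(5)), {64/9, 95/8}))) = ProductSet(Interval.open(-4/3, 1/25), {-5/7, -3/8, -5/71, -1/72, 3/79, 7/3})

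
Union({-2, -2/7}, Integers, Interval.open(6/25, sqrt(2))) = Union({-2/7}, Integers, Interval.open(6/25, sqrt(2)))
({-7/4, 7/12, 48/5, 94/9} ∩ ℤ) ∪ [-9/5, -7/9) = [-9/5, -7/9)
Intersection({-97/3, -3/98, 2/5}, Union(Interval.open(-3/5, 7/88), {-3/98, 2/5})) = {-3/98, 2/5}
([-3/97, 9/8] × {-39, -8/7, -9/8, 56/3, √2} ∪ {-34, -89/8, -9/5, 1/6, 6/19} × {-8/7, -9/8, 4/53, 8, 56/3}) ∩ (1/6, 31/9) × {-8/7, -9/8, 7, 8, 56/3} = ({6/19} × {-8/7, -9/8, 8, 56/3}) ∪ ((1/6, 9/8] × {-8/7, -9/8, 56/3})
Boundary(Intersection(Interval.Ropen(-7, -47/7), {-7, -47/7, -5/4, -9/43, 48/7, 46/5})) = {-7}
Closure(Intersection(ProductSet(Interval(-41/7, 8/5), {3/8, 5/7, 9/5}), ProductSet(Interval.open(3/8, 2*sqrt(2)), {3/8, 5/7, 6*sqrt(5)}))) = ProductSet(Interval(3/8, 8/5), {3/8, 5/7})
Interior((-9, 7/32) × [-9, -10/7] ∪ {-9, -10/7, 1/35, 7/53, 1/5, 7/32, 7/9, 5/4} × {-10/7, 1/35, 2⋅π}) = (-9, 7/32) × (-9, -10/7)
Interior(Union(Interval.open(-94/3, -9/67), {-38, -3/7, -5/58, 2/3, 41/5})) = Interval.open(-94/3, -9/67)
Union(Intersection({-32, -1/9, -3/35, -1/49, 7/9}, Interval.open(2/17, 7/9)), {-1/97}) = {-1/97}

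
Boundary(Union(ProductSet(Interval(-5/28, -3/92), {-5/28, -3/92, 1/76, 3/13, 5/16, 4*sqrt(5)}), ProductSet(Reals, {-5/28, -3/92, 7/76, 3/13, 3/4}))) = Union(ProductSet(Interval(-5/28, -3/92), {-5/28, -3/92, 1/76, 3/13, 5/16, 4*sqrt(5)}), ProductSet(Reals, {-5/28, -3/92, 7/76, 3/13, 3/4}))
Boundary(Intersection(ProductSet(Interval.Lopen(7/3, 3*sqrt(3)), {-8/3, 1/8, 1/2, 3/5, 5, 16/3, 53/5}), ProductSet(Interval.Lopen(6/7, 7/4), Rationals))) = EmptySet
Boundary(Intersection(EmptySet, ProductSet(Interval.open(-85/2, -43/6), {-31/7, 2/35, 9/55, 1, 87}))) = EmptySet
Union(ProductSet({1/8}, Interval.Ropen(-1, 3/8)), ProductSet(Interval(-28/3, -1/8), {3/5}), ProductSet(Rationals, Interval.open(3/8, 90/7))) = Union(ProductSet({1/8}, Interval.Ropen(-1, 3/8)), ProductSet(Interval(-28/3, -1/8), {3/5}), ProductSet(Rationals, Interval.open(3/8, 90/7)))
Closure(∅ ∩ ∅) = ∅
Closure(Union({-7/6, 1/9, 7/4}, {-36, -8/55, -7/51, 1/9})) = {-36, -7/6, -8/55, -7/51, 1/9, 7/4}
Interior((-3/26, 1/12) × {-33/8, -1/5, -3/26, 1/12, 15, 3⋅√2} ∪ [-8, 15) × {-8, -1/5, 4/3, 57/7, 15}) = ∅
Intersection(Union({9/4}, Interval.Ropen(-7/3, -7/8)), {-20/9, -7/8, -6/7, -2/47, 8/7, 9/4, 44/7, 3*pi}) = {-20/9, 9/4}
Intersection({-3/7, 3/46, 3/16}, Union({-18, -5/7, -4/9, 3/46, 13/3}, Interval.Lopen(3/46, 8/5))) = {3/46, 3/16}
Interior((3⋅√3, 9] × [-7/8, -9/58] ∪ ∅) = (3⋅√3, 9) × (-7/8, -9/58)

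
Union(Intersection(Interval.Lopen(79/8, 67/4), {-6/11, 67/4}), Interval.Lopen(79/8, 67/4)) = Interval.Lopen(79/8, 67/4)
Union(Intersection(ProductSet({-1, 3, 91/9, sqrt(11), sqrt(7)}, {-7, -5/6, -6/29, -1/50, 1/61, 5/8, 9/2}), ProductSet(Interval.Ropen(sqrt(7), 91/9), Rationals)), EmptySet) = ProductSet({3, sqrt(11), sqrt(7)}, {-7, -5/6, -6/29, -1/50, 1/61, 5/8, 9/2})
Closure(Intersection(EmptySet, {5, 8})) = EmptySet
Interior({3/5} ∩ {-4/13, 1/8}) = ∅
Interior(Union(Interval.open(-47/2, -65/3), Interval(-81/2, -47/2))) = Interval.open(-81/2, -65/3)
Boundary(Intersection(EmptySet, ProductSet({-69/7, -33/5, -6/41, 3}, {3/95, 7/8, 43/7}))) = EmptySet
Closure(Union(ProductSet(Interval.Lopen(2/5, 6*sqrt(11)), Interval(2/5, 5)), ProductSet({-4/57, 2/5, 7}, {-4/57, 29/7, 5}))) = Union(ProductSet({-4/57, 2/5, 7}, {-4/57, 29/7, 5}), ProductSet(Interval(2/5, 6*sqrt(11)), Interval(2/5, 5)))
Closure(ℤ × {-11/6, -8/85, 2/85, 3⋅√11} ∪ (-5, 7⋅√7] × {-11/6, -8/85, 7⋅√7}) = (ℤ × {-11/6, -8/85, 2/85, 3⋅√11}) ∪ ([-5, 7⋅√7] × {-11/6, -8/85, 7⋅√7})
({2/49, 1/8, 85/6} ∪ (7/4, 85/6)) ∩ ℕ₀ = {2, 3, …, 14}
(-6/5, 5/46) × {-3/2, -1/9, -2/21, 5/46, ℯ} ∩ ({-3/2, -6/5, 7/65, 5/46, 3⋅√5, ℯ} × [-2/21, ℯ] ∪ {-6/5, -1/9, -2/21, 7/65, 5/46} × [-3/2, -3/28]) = ({7/65} × {-2/21, 5/46, ℯ}) ∪ ({-1/9, -2/21, 7/65} × {-3/2, -1/9})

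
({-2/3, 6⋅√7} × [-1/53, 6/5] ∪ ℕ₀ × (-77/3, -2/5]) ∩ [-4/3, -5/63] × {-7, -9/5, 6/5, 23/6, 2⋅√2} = {-2/3} × {6/5}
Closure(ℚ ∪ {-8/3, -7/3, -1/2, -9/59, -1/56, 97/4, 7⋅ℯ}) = ℝ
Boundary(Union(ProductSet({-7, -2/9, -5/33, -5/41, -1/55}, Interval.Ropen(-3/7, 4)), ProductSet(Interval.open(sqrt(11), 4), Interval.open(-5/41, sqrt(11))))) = Union(ProductSet({4, sqrt(11)}, Interval(-5/41, sqrt(11))), ProductSet({-7, -2/9, -5/33, -5/41, -1/55}, Interval(-3/7, 4)), ProductSet(Interval(sqrt(11), 4), {-5/41, sqrt(11)}))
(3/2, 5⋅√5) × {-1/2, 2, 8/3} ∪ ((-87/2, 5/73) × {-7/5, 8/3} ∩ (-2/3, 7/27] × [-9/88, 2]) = (3/2, 5⋅√5) × {-1/2, 2, 8/3}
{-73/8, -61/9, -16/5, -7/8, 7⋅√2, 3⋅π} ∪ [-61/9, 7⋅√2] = {-73/8} ∪ [-61/9, 7⋅√2]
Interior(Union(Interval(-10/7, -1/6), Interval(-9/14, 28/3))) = Interval.open(-10/7, 28/3)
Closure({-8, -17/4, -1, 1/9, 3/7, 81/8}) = {-8, -17/4, -1, 1/9, 3/7, 81/8}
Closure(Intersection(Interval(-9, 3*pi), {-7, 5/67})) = {-7, 5/67}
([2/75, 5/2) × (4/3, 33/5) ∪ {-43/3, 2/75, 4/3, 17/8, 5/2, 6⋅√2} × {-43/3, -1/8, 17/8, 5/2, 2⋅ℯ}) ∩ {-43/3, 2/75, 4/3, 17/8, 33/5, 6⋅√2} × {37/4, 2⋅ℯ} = {-43/3, 2/75, 4/3, 17/8, 6⋅√2} × {2⋅ℯ}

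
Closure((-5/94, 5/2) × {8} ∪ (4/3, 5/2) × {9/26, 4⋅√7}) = ([-5/94, 5/2] × {8}) ∪ ([4/3, 5/2] × {9/26, 4⋅√7})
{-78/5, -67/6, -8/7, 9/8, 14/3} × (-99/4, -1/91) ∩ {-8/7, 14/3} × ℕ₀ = ∅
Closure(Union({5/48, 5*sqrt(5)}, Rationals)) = Reals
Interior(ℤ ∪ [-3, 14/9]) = (ℤ \ ({14/9} ∪ (ℤ \ (-3, 14/9)))) ∪ ({-3, -2, …, 1} \ ℤ \ (-3, 14/9)) ∪ ([-3, 14/9) \ ℤ \ (-3, 14/9)) ∪ ({-3, -2, …, 1} \ ({14/9} ∪ (ℤ \ (-3, 14/9))))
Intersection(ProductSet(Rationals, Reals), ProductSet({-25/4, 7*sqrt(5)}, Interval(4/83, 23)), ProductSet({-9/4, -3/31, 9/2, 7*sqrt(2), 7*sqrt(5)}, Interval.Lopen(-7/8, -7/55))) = EmptySet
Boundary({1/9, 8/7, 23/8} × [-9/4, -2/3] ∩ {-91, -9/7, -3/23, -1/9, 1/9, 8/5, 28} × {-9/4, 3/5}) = {1/9} × {-9/4}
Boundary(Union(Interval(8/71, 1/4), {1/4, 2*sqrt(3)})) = {8/71, 1/4, 2*sqrt(3)}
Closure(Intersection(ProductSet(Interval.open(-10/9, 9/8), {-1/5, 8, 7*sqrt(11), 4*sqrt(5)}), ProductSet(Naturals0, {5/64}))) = EmptySet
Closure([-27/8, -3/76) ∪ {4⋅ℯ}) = [-27/8, -3/76] ∪ {4⋅ℯ}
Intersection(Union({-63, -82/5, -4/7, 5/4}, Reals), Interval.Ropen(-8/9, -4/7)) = Interval.Ropen(-8/9, -4/7)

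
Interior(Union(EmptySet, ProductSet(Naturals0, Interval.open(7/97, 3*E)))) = EmptySet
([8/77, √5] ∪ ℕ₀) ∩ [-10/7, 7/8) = {0} ∪ [8/77, 7/8)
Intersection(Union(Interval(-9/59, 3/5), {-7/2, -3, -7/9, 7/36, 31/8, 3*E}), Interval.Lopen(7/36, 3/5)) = Interval.Lopen(7/36, 3/5)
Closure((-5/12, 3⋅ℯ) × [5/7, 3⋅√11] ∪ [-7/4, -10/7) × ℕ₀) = ([-7/4, -10/7) × ℕ₀) ∪ ([-5/12, 3⋅ℯ] × [5/7, 3⋅√11]) ∪ ([-7/4, -10/7] × (ℕ₀ ∪ (ℕ₀ \ (5/7, 3⋅√11))))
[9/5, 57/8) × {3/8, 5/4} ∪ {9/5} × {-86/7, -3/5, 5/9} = ({9/5} × {-86/7, -3/5, 5/9}) ∪ ([9/5, 57/8) × {3/8, 5/4})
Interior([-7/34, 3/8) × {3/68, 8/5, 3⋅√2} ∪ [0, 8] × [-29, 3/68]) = (0, 8) × (-29, 3/68)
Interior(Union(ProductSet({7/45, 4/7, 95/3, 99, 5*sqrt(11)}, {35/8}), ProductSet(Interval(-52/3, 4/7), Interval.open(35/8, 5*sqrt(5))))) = ProductSet(Interval.open(-52/3, 4/7), Interval.open(35/8, 5*sqrt(5)))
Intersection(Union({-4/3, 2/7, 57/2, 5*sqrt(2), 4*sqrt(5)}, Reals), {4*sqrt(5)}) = {4*sqrt(5)}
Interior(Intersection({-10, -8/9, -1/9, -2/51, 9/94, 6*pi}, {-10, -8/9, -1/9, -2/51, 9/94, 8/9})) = EmptySet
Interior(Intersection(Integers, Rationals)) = EmptySet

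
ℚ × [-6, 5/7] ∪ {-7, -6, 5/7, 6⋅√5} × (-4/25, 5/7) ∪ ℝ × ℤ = (ℝ × ℤ) ∪ (ℚ × [-6, 5/7]) ∪ ({-7, -6, 5/7, 6⋅√5} × (-4/25, 5/7))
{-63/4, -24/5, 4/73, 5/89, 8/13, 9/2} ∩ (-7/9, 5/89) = {4/73}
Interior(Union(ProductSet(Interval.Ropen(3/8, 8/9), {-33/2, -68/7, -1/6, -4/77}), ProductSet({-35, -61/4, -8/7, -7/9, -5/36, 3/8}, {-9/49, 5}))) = EmptySet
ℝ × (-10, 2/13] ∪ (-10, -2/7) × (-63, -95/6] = (ℝ × (-10, 2/13]) ∪ ((-10, -2/7) × (-63, -95/6])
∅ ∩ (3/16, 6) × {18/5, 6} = ∅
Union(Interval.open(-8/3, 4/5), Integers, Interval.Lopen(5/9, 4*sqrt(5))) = Union(Integers, Interval.Lopen(-8/3, 4*sqrt(5)))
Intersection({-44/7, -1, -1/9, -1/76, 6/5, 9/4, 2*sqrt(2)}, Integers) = {-1}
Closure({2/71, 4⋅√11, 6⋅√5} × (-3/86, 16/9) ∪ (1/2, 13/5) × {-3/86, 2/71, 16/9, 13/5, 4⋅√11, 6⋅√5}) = ({2/71, 4⋅√11, 6⋅√5} × [-3/86, 16/9]) ∪ ([1/2, 13/5] × {-3/86, 2/71, 16/9, 13/5, 4⋅√11, 6⋅√5})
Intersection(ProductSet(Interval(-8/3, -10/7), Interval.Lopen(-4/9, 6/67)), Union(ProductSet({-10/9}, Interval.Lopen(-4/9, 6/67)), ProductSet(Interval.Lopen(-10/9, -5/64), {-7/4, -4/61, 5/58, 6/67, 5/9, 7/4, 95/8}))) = EmptySet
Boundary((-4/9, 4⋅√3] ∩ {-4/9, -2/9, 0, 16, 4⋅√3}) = {-2/9, 0, 4⋅√3}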